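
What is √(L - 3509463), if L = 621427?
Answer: 2*I*√722009 ≈ 1699.4*I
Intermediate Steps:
√(L - 3509463) = √(621427 - 3509463) = √(-2888036) = 2*I*√722009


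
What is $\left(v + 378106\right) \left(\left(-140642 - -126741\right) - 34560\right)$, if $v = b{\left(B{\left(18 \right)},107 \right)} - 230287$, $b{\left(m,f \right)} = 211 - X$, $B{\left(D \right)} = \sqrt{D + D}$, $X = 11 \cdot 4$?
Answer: $-7171549546$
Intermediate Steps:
$X = 44$
$B{\left(D \right)} = \sqrt{2} \sqrt{D}$ ($B{\left(D \right)} = \sqrt{2 D} = \sqrt{2} \sqrt{D}$)
$b{\left(m,f \right)} = 167$ ($b{\left(m,f \right)} = 211 - 44 = 167$)
$v = -230120$ ($v = 167 - 230287 = -230120$)
$\left(v + 378106\right) \left(\left(-140642 - -126741\right) - 34560\right) = \left(-230120 + 378106\right) \left(\left(-140642 - -126741\right) - 34560\right) = 147986 \left(\left(-140642 + 126741\right) - 34560\right) = 147986 \left(-13901 - 34560\right) = 147986 \left(-48461\right) = -7171549546$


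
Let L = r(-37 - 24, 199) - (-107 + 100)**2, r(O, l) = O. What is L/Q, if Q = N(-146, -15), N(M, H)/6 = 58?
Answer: -55/174 ≈ -0.31609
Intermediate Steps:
N(M, H) = 348 (N(M, H) = 6*58 = 348)
Q = 348
L = -110 (L = (-37 - 24) - (-107 + 100)**2 = -61 - 1*(-7)**2 = -61 - 1*49 = -61 - 49 = -110)
L/Q = -110/348 = -110*1/348 = -55/174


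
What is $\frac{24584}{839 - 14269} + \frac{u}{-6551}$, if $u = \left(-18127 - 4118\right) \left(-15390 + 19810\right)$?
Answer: $\frac{660157748608}{43989965} \approx 15007.0$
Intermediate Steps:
$u = -98322900$ ($u = \left(-22245\right) 4420 = -98322900$)
$\frac{24584}{839 - 14269} + \frac{u}{-6551} = \frac{24584}{839 - 14269} - \frac{98322900}{-6551} = \frac{24584}{-13430} - - \frac{98322900}{6551} = 24584 \left(- \frac{1}{13430}\right) + \frac{98322900}{6551} = - \frac{12292}{6715} + \frac{98322900}{6551} = \frac{660157748608}{43989965}$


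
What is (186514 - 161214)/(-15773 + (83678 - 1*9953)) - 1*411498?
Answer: -5961776699/14488 ≈ -4.1150e+5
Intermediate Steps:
(186514 - 161214)/(-15773 + (83678 - 1*9953)) - 1*411498 = 25300/(-15773 + (83678 - 9953)) - 411498 = 25300/(-15773 + 73725) - 411498 = 25300/57952 - 411498 = 25300*(1/57952) - 411498 = 6325/14488 - 411498 = -5961776699/14488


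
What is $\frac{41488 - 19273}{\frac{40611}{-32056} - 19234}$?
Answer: $- \frac{142424808}{123321143} \approx -1.1549$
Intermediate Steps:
$\frac{41488 - 19273}{\frac{40611}{-32056} - 19234} = \frac{22215}{40611 \left(- \frac{1}{32056}\right) - 19234} = \frac{22215}{- \frac{40611}{32056} - 19234} = \frac{22215}{- \frac{616605715}{32056}} = 22215 \left(- \frac{32056}{616605715}\right) = - \frac{142424808}{123321143}$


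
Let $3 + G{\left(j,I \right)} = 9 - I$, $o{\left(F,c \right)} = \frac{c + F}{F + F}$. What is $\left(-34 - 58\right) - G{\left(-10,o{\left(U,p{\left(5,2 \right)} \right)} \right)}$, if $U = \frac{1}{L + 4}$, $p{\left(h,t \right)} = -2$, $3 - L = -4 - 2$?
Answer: $- \frac{221}{2} \approx -110.5$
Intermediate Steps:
$L = 9$ ($L = 3 - \left(-4 - 2\right) = 3 - -6 = 3 + 6 = 9$)
$U = \frac{1}{13}$ ($U = \frac{1}{9 + 4} = \frac{1}{13} \approx 0.076923$)
$o{\left(F,c \right)} = \frac{F + c}{2 F}$
$G{\left(j,I \right)} = 6 - I$ ($G{\left(j,I \right)} = -3 - \left(-9 + I\right) = 6 - I$)
$\left(-34 - 58\right) - G{\left(-10,o{\left(U,p{\left(5,2 \right)} \right)} \right)} = \left(-34 - 58\right) - \left(6 - \frac{\frac{1}{\frac{1}{13}} \left(\frac{1}{13} - 2\right)}{2}\right) = -92 - \left(6 - \frac{1}{2} \cdot 13 \left(- \frac{25}{13}\right)\right) = -92 - \left(6 - - \frac{25}{2}\right) = -92 - \left(6 + \frac{25}{2}\right) = -92 - \frac{37}{2} = - \frac{221}{2}$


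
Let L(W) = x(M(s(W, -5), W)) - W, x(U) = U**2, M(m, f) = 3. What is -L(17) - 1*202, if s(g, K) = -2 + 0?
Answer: -194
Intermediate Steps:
s(g, K) = -2
L(W) = 9 - W (L(W) = 3**2 - W = 9 - W)
-L(17) - 1*202 = -(9 - 1*17) - 1*202 = -(9 - 17) - 202 = -1*(-8) - 202 = 8 - 202 = -194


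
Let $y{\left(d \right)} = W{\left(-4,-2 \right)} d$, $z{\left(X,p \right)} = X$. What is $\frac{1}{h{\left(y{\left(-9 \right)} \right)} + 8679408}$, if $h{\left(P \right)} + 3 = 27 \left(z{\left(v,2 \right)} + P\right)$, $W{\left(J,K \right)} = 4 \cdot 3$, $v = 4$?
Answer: $\frac{1}{8676597} \approx 1.1525 \cdot 10^{-7}$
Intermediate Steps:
$W{\left(J,K \right)} = 12$
$y{\left(d \right)} = 12 d$
$h{\left(P \right)} = 105 + 27 P$ ($h{\left(P \right)} = -3 + 27 \left(4 + P\right) = -3 + \left(108 + 27 P\right) = 105 + 27 P$)
$\frac{1}{h{\left(y{\left(-9 \right)} \right)} + 8679408} = \frac{1}{\left(105 + 27 \cdot 12 \left(-9\right)\right) + 8679408} = \frac{1}{\left(105 + 27 \left(-108\right)\right) + 8679408} = \frac{1}{\left(105 - 2916\right) + 8679408} = \frac{1}{-2811 + 8679408} = \frac{1}{8676597}$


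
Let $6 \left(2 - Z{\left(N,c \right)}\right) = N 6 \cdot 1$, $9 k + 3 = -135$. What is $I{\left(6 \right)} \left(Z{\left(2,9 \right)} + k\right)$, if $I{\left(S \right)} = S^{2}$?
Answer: $-552$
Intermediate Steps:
$k = - \frac{46}{3}$ ($k = - \frac{1}{3} + \frac{1}{9} \left(-135\right) = - \frac{1}{3} - 15 = - \frac{46}{3} \approx -15.333$)
$Z{\left(N,c \right)} = 2 - N$ ($Z{\left(N,c \right)} = 2 - \frac{N 6 \cdot 1}{6} = 2 - \frac{6 N 1}{6} = 2 - \frac{6 N}{6} = 2 - N$)
$I{\left(6 \right)} \left(Z{\left(2,9 \right)} + k\right) = 6^{2} \left(\left(2 - 2\right) - \frac{46}{3}\right) = 36 \left(\left(2 - 2\right) - \frac{46}{3}\right) = 36 \left(0 - \frac{46}{3}\right) = 36 \left(- \frac{46}{3}\right) = -552$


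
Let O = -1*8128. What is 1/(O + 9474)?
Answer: 1/1346 ≈ 0.00074294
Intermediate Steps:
O = -8128
1/(O + 9474) = 1/(-8128 + 9474) = 1/1346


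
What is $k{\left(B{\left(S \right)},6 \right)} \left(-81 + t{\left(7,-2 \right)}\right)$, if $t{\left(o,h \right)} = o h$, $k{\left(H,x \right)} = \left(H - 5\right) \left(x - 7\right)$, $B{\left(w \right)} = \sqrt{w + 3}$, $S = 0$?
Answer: $-475 + 95 \sqrt{3} \approx -310.46$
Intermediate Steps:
$B{\left(w \right)} = \sqrt{3 + w}$
$k{\left(H,x \right)} = \left(-7 + x\right) \left(-5 + H\right)$ ($k{\left(H,x \right)} = \left(-5 + H\right) \left(-7 + x\right) = \left(-7 + x\right) \left(-5 + H\right)$)
$t{\left(o,h \right)} = h o$
$k{\left(B{\left(S \right)},6 \right)} \left(-81 + t{\left(7,-2 \right)}\right) = \left(35 - 7 \sqrt{3 + 0} - 30 + \sqrt{3 + 0} \cdot 6\right) \left(-81 - 14\right) = \left(35 - 7 \sqrt{3} - 30 + \sqrt{3} \cdot 6\right) \left(-81 - 14\right) = \left(35 - 7 \sqrt{3} - 30 + 6 \sqrt{3}\right) \left(-95\right) = \left(5 - \sqrt{3}\right) \left(-95\right) = -475 + 95 \sqrt{3}$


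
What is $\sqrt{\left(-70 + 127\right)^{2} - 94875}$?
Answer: $i \sqrt{91626} \approx 302.7 i$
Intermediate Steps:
$\sqrt{\left(-70 + 127\right)^{2} - 94875} = \sqrt{57^{2} - 94875} = \sqrt{3249 - 94875} = \sqrt{-91626} = i \sqrt{91626}$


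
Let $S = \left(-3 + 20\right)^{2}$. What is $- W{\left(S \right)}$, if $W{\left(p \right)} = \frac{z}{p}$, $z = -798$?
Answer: $\frac{798}{289} \approx 2.7612$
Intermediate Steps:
$S = 289$ ($S = 17^{2} = 289$)
$W{\left(p \right)} = - \frac{798}{p}$
$- W{\left(S \right)} = - \frac{-798}{289} = \left(-1\right) \left(- \frac{798}{289}\right) = \frac{798}{289}$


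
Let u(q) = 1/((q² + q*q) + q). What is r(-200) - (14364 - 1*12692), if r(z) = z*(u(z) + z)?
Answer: 15292871/399 ≈ 38328.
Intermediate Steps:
u(q) = 1/(q + 2*q²) (u(q) = 1/((q² + q²) + q) = 1/(2*q² + q) = 1/(q + 2*q²))
r(z) = z*(z + 1/(z*(1 + 2*z))) (r(z) = z*(1/(z*(1 + 2*z)) + z) = z*(z + 1/(z*(1 + 2*z))))
r(-200) - (14364 - 1*12692) = (1 + (-200)²*(1 + 2*(-200)))/(1 + 2*(-200)) - (14364 - 1*12692) = (1 + 40000*(1 - 400))/(1 - 400) - (14364 - 12692) = (1 + 40000*(-399))/(-399) - 1*1672 = -(1 - 15960000)/399 - 1672 = -1/399*(-15959999) - 1672 = 15959999/399 - 1672 = 15292871/399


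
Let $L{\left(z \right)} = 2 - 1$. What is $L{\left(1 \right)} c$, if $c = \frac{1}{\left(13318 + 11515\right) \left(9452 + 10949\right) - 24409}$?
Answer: $\frac{1}{506593624} \approx 1.974 \cdot 10^{-9}$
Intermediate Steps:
$L{\left(z \right)} = 1$ ($L{\left(z \right)} = 2 - 1 = 1$)
$c = \frac{1}{506593624}$ ($c = \frac{1}{24833 \cdot 20401 - 24409} = \frac{1}{506618033 - 24409} = \frac{1}{506593624} \approx 1.974 \cdot 10^{-9}$)
$L{\left(1 \right)} c = 1 \cdot \frac{1}{506593624} = \frac{1}{506593624}$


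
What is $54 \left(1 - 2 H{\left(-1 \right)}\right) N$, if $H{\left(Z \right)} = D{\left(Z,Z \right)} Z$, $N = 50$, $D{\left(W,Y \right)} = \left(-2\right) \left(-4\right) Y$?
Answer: $-40500$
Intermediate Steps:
$D{\left(W,Y \right)} = 8 Y$
$H{\left(Z \right)} = 8 Z^{2}$ ($H{\left(Z \right)} = 8 Z Z = 8 Z^{2}$)
$54 \left(1 - 2 H{\left(-1 \right)}\right) N = 54 \left(1 - 2 \cdot 8 \left(-1\right)^{2}\right) 50 = 54 \left(1 - 2 \cdot 8 \cdot 1\right) 50 = 54 \left(1 - 16\right) 50 = 54 \left(-15\right) 50 = \left(-810\right) 50 = -40500$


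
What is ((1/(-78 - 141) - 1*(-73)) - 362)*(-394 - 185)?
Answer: 12215356/73 ≈ 1.6733e+5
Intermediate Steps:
((1/(-78 - 141) - 1*(-73)) - 362)*(-394 - 185) = ((1/(-219) + 73) - 362)*(-579) = ((-1/219 + 73) - 362)*(-579) = (15986/219 - 362)*(-579) = -63292/219*(-579) = 12215356/73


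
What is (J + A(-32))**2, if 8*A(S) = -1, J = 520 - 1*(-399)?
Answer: 54037201/64 ≈ 8.4433e+5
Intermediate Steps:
J = 919 (J = 520 + 399 = 919)
A(S) = -1/8 (A(S) = (1/8)*(-1) = -1/8)
(J + A(-32))**2 = (919 - 1/8)**2 = (7351/8)**2 = 54037201/64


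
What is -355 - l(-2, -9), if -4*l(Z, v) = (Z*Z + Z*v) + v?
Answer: -1407/4 ≈ -351.75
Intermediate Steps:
l(Z, v) = -v/4 - Z²/4 - Z*v/4 (l(Z, v) = -((Z*Z + Z*v) + v)/4 = -((Z² + Z*v) + v)/4 = -(v + Z² + Z*v)/4 = -v/4 - Z²/4 - Z*v/4)
-355 - l(-2, -9) = -355 - (-¼*(-9) - ¼*(-2)² - ¼*(-2)*(-9)) = -355 - (9/4 - ¼*4 - 9/2) = -355 - (9/4 - 1 - 9/2) = -355 - 1*(-13/4) = -355 + 13/4 = -1407/4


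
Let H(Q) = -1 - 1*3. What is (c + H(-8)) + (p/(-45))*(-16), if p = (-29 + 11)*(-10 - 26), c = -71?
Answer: 777/5 ≈ 155.40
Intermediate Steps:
H(Q) = -4 (H(Q) = -1 - 3 = -4)
p = 648 (p = -18*(-36) = 648)
(c + H(-8)) + (p/(-45))*(-16) = (-71 - 4) + (648/(-45))*(-16) = -75 + (648*(-1/45))*(-16) = -75 - 72/5*(-16) = -75 + 1152/5 = 777/5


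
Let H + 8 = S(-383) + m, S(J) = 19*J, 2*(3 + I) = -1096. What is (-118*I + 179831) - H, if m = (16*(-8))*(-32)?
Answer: 248038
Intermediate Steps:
I = -551 (I = -3 + (1/2)*(-1096) = -3 - 548 = -551)
m = 4096 (m = -128*(-32) = 4096)
H = -3189 (H = -8 + (19*(-383) + 4096) = -8 + (-7277 + 4096) = -8 - 3181 = -3189)
(-118*I + 179831) - H = (-118*(-551) + 179831) - 1*(-3189) = (65018 + 179831) + 3189 = 244849 + 3189 = 248038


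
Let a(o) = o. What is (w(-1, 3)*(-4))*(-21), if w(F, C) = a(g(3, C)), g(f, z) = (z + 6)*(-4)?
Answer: -3024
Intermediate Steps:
g(f, z) = -24 - 4*z (g(f, z) = (6 + z)*(-4) = -24 - 4*z)
w(F, C) = -24 - 4*C
(w(-1, 3)*(-4))*(-21) = ((-24 - 4*3)*(-4))*(-21) = ((-24 - 12)*(-4))*(-21) = -36*(-4)*(-21) = 144*(-21) = -3024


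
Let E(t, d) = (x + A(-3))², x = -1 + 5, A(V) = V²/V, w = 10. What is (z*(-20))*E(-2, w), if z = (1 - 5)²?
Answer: -320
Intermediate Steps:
A(V) = V
x = 4
E(t, d) = 1 (E(t, d) = (4 - 3)² = 1² = 1)
z = 16 (z = (-4)² = 16)
(z*(-20))*E(-2, w) = (16*(-20))*1 = -320*1 = -320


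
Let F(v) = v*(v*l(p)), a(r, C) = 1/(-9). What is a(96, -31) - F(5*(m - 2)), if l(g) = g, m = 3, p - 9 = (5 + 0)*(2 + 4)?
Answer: -8776/9 ≈ -975.11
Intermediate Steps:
p = 39 (p = 9 + (5 + 0)*(2 + 4) = 9 + 5*6 = 9 + 30 = 39)
a(r, C) = -⅑
F(v) = 39*v² (F(v) = v*(v*39) = v*(39*v) = 39*v²)
a(96, -31) - F(5*(m - 2)) = -⅑ - 39*(5*(3 - 2))² = -⅑ - 39*(5*1)² = -⅑ - 39*5² = -⅑ - 39*25 = -⅑ - 1*975 = -⅑ - 975 = -8776/9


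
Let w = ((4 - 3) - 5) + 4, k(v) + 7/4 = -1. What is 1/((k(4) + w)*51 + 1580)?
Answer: 4/5759 ≈ 0.00069457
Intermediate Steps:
k(v) = -11/4 (k(v) = -7/4 - 1 = -11/4)
w = 0 (w = (1 - 5) + 4 = -4 + 4 = 0)
1/((k(4) + w)*51 + 1580) = 1/((-11/4 + 0)*51 + 1580) = 1/(-11/4*51 + 1580) = 1/(-561/4 + 1580) = 1/(5759/4) = 4/5759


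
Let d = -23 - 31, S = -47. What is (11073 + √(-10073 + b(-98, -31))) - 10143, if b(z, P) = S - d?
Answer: 930 + I*√10066 ≈ 930.0 + 100.33*I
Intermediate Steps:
d = -54
b(z, P) = 7 (b(z, P) = -47 - 1*(-54) = -47 + 54 = 7)
(11073 + √(-10073 + b(-98, -31))) - 10143 = (11073 + √(-10073 + 7)) - 10143 = (11073 + √(-10066)) - 10143 = (11073 + I*√10066) - 10143 = 930 + I*√10066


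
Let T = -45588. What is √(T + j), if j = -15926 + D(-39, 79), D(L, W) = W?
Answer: I*√61435 ≈ 247.86*I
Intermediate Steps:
j = -15847 (j = -15926 + 79 = -15847)
√(T + j) = √(-45588 - 15847) = √(-61435) = I*√61435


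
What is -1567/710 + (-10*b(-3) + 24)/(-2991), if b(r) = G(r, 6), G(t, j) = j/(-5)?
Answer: -1570819/707870 ≈ -2.2191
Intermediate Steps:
G(t, j) = -j/5 (G(t, j) = j*(-⅕) = -j/5)
b(r) = -6/5 (b(r) = -⅕*6 = -6/5)
-1567/710 + (-10*b(-3) + 24)/(-2991) = -1567/710 + (-10*(-6/5) + 24)/(-2991) = -1567*1/710 + (12 + 24)*(-1/2991) = -1567/710 + 36*(-1/2991) = -1567/710 - 12/997 = -1570819/707870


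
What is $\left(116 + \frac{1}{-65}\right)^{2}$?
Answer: $\frac{56836521}{4225} \approx 13452.0$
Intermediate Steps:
$\left(116 + \frac{1}{-65}\right)^{2} = \left(116 - \frac{1}{65}\right)^{2} = \left(\frac{7539}{65}\right)^{2} = \frac{56836521}{4225}$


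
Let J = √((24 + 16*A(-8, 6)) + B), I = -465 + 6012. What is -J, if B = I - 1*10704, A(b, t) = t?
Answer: -I*√5037 ≈ -70.972*I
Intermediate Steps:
I = 5547
B = -5157 (B = 5547 - 1*10704 = 5547 - 10704 = -5157)
J = I*√5037 (J = √((24 + 16*6) - 5157) = √((24 + 96) - 5157) = √(120 - 5157) = √(-5037) = I*√5037 ≈ 70.972*I)
-J = -I*√5037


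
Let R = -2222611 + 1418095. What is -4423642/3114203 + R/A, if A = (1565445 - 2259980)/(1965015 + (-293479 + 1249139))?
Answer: 1463506484250993686/432584596121 ≈ 3.3832e+6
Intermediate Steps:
R = -804516
A = -138907/584135 (A = -694535/(1965015 + 955660) = -694535/2920675 = -694535*1/2920675 = -138907/584135 ≈ -0.23780)
-4423642/3114203 + R/A = -4423642/3114203 - 804516/(-138907/584135) = -4423642*1/3114203 - 804516*(-584135/138907) = -4423642/3114203 + 469945953660/138907 = 1463506484250993686/432584596121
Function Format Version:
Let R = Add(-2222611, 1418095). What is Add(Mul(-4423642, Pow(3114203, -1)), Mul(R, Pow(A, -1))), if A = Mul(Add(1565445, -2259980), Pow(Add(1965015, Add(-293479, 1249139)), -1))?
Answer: Rational(1463506484250993686, 432584596121) ≈ 3.3832e+6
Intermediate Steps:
R = -804516
A = Rational(-138907, 584135) (A = Mul(-694535, Pow(Add(1965015, 955660), -1)) = Mul(-694535, Pow(2920675, -1)) = Mul(-694535, Rational(1, 2920675)) = Rational(-138907, 584135) ≈ -0.23780)
Add(Mul(-4423642, Pow(3114203, -1)), Mul(R, Pow(A, -1))) = Add(Mul(-4423642, Pow(3114203, -1)), Mul(-804516, Pow(Rational(-138907, 584135), -1))) = Add(Mul(-4423642, Rational(1, 3114203)), Mul(-804516, Rational(-584135, 138907))) = Add(Rational(-4423642, 3114203), Rational(469945953660, 138907)) = Rational(1463506484250993686, 432584596121)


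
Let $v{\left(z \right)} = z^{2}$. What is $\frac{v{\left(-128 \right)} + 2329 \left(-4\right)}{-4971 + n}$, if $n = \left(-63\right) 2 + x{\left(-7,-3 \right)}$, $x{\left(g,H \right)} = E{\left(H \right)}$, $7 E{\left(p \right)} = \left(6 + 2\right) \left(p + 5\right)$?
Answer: $- \frac{2604}{1877} \approx -1.3873$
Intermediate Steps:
$E{\left(p \right)} = \frac{40}{7} + \frac{8 p}{7}$ ($E{\left(p \right)} = \frac{\left(6 + 2\right) \left(p + 5\right)}{7} = \frac{8 \left(5 + p\right)}{7} = \frac{40 + 8 p}{7} = \frac{40}{7} + \frac{8 p}{7}$)
$x{\left(g,H \right)} = \frac{40}{7} + \frac{8 H}{7}$
$n = - \frac{866}{7}$ ($n = \left(-63\right) 2 + \left(\frac{40}{7} + \frac{8}{7} \left(-3\right)\right) = -126 + \left(\frac{40}{7} - \frac{24}{7}\right) = -126 + \frac{16}{7} = - \frac{866}{7} \approx -123.71$)
$\frac{v{\left(-128 \right)} + 2329 \left(-4\right)}{-4971 + n} = \frac{\left(-128\right)^{2} + 2329 \left(-4\right)}{-4971 - \frac{866}{7}} = \frac{16384 - 9316}{- \frac{35663}{7}} = 7068 \left(- \frac{7}{35663}\right) = - \frac{2604}{1877}$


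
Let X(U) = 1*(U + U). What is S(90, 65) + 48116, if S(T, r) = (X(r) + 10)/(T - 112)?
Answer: 529206/11 ≈ 48110.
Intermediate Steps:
X(U) = 2*U (X(U) = 1*(2*U) = 2*U)
S(T, r) = (10 + 2*r)/(-112 + T) (S(T, r) = (2*r + 10)/(T - 112) = (10 + 2*r)/(-112 + T))
S(90, 65) + 48116 = 2*(5 + 65)/(-112 + 90) + 48116 = 2*70/(-22) + 48116 = 2*(-1/22)*70 + 48116 = -70/11 + 48116 = 529206/11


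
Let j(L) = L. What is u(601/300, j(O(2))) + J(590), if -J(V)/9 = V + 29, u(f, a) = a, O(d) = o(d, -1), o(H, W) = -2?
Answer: -5573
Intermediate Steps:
O(d) = -2
J(V) = -261 - 9*V (J(V) = -9*(V + 29) = -9*(29 + V) = -261 - 9*V)
u(601/300, j(O(2))) + J(590) = -2 + (-261 - 9*590) = -2 + (-261 - 5310) = -2 - 5571 = -5573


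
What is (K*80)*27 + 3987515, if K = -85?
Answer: 3803915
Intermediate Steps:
(K*80)*27 + 3987515 = -85*80*27 + 3987515 = -6800*27 + 3987515 = -183600 + 3987515 = 3803915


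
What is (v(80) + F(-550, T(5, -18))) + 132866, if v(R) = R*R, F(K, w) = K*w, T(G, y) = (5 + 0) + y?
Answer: 146416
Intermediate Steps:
T(G, y) = 5 + y
v(R) = R**2
(v(80) + F(-550, T(5, -18))) + 132866 = (80**2 - 550*(5 - 18)) + 132866 = (6400 - 550*(-13)) + 132866 = (6400 + 7150) + 132866 = 13550 + 132866 = 146416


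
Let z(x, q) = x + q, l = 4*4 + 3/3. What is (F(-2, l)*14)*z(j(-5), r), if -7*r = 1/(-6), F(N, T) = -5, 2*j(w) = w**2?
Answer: -2630/3 ≈ -876.67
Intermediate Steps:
l = 17 (l = 16 + 3*(1/3) = 16 + 1 = 17)
j(w) = w**2/2
r = 1/42 (r = -1/7/(-6) = -1/7*(-1/6) = 1/42 ≈ 0.023810)
z(x, q) = q + x
(F(-2, l)*14)*z(j(-5), r) = (-5*14)*(1/42 + (1/2)*(-5)**2) = -70*(1/42 + (1/2)*25) = -70*(1/42 + 25/2) = -70*263/21 = -2630/3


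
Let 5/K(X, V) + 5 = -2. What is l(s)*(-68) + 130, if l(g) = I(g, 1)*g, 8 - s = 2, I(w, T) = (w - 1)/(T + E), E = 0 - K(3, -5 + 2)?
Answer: -1060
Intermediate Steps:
K(X, V) = -5/7 (K(X, V) = 5/(-5 - 2) = 5/(-7) = 5*(-1/7) = -5/7)
E = 5/7 (E = 0 - 1*(-5/7) = 0 + 5/7 = 5/7 ≈ 0.71429)
I(w, T) = (-1 + w)/(5/7 + T) (I(w, T) = (w - 1)/(T + 5/7) = (-1 + w)/(5/7 + T))
s = 6 (s = 8 - 1*2 = 8 - 2 = 6)
l(g) = g*(-7/12 + 7*g/12) (l(g) = (7*(-1 + g)/(5 + 7*1))*g = (7*(-1 + g)/(5 + 7))*g = (7*(-1 + g)/12)*g = (7*(1/12)*(-1 + g))*g = (-7/12 + 7*g/12)*g = g*(-7/12 + 7*g/12))
l(s)*(-68) + 130 = ((7/12)*6*(-1 + 6))*(-68) + 130 = ((7/12)*6*5)*(-68) + 130 = (35/2)*(-68) + 130 = -1190 + 130 = -1060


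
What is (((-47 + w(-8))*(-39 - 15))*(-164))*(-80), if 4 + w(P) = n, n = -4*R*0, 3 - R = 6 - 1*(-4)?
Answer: 36132480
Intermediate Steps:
R = -7 (R = 3 - (6 - 1*(-4)) = 3 - (6 + 4) = 3 - 1*10 = 3 - 10 = -7)
n = 0 (n = -4*(-7)*0 = 28*0 = 0)
w(P) = -4 (w(P) = -4 + 0 = -4)
(((-47 + w(-8))*(-39 - 15))*(-164))*(-80) = (((-47 - 4)*(-39 - 15))*(-164))*(-80) = (-51*(-54)*(-164))*(-80) = (2754*(-164))*(-80) = -451656*(-80) = 36132480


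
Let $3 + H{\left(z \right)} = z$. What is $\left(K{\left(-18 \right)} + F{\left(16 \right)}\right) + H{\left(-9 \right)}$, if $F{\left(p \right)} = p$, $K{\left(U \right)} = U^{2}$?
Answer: $328$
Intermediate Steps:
$H{\left(z \right)} = -3 + z$
$\left(K{\left(-18 \right)} + F{\left(16 \right)}\right) + H{\left(-9 \right)} = \left(\left(-18\right)^{2} + 16\right) - 12 = \left(324 + 16\right) - 12 = 340 - 12 = 328$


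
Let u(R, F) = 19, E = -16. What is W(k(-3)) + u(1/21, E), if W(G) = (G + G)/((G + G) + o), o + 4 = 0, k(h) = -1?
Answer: 58/3 ≈ 19.333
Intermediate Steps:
o = -4 (o = -4 + 0 = -4)
W(G) = 2*G/(-4 + 2*G) (W(G) = (G + G)/((G + G) - 4) = (2*G)/(2*G - 4) = (2*G)/(-4 + 2*G) = 2*G/(-4 + 2*G))
W(k(-3)) + u(1/21, E) = -1/(-2 - 1) + 19 = -1/(-3) + 19 = -1*(-⅓) + 19 = ⅓ + 19 = 58/3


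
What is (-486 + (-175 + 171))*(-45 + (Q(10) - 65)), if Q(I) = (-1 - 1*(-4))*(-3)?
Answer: 58310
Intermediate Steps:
Q(I) = -9 (Q(I) = (-1 + 4)*(-3) = 3*(-3) = -9)
(-486 + (-175 + 171))*(-45 + (Q(10) - 65)) = (-486 + (-175 + 171))*(-45 + (-9 - 65)) = (-486 - 4)*(-45 - 74) = -490*(-119) = 58310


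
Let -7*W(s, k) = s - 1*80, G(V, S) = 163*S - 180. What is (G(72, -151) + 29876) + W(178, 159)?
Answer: 5069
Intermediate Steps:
G(V, S) = -180 + 163*S
W(s, k) = 80/7 - s/7 (W(s, k) = -(s - 1*80)/7 = -(s - 80)/7 = -(-80 + s)/7 = 80/7 - s/7)
(G(72, -151) + 29876) + W(178, 159) = ((-180 + 163*(-151)) + 29876) + (80/7 - ⅐*178) = ((-180 - 24613) + 29876) + (80/7 - 178/7) = (-24793 + 29876) - 14 = 5083 - 14 = 5069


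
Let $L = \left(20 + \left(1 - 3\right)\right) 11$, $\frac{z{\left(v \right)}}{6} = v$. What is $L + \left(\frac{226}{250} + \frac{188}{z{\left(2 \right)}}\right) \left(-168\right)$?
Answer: $- \frac{323234}{125} \approx -2585.9$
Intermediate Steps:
$z{\left(v \right)} = 6 v$
$L = 198$ ($L = \left(20 + \left(1 - 3\right)\right) 11 = \left(20 - 2\right) 11 = 18 \cdot 11 = 198$)
$L + \left(\frac{226}{250} + \frac{188}{z{\left(2 \right)}}\right) \left(-168\right) = 198 + \left(\frac{226}{250} + \frac{188}{6 \cdot 2}\right) \left(-168\right) = 198 + \left(226 \cdot \frac{1}{250} + \frac{188}{12}\right) \left(-168\right) = 198 + \left(\frac{113}{125} + 188 \cdot \frac{1}{12}\right) \left(-168\right) = 198 + \left(\frac{113}{125} + \frac{47}{3}\right) \left(-168\right) = 198 + \frac{6214}{375} \left(-168\right) = 198 - \frac{347984}{125} = - \frac{323234}{125}$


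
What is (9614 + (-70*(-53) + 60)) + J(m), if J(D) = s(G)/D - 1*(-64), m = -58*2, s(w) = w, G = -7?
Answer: 1559975/116 ≈ 13448.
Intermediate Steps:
m = -116
J(D) = 64 - 7/D (J(D) = -7/D - 1*(-64) = -7/D + 64 = 64 - 7/D)
(9614 + (-70*(-53) + 60)) + J(m) = (9614 + (-70*(-53) + 60)) + (64 - 7/(-116)) = (9614 + (3710 + 60)) + (64 - 7*(-1/116)) = (9614 + 3770) + (64 + 7/116) = 13384 + 7431/116 = 1559975/116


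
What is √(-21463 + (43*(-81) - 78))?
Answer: 8*I*√391 ≈ 158.19*I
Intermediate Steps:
√(-21463 + (43*(-81) - 78)) = √(-21463 + (-3483 - 78)) = √(-21463 - 3561) = √(-25024) = 8*I*√391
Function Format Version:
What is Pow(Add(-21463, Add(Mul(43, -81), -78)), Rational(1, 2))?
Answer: Mul(8, I, Pow(391, Rational(1, 2))) ≈ Mul(158.19, I)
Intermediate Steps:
Pow(Add(-21463, Add(Mul(43, -81), -78)), Rational(1, 2)) = Pow(Add(-21463, Add(-3483, -78)), Rational(1, 2)) = Pow(Add(-21463, -3561), Rational(1, 2)) = Pow(-25024, Rational(1, 2)) = Mul(8, I, Pow(391, Rational(1, 2)))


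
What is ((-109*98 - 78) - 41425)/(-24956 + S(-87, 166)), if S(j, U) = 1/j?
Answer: 4540095/2171173 ≈ 2.0911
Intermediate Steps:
((-109*98 - 78) - 41425)/(-24956 + S(-87, 166)) = ((-109*98 - 78) - 41425)/(-24956 + 1/(-87)) = ((-10682 - 78) - 41425)/(-24956 - 1/87) = (-10760 - 41425)/(-2171173/87) = -52185*(-87/2171173) = 4540095/2171173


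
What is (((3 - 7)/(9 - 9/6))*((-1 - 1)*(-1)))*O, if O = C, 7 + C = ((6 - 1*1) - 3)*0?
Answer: 112/15 ≈ 7.4667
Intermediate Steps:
C = -7 (C = -7 + ((6 - 1*1) - 3)*0 = -7 + ((6 - 1) - 3)*0 = -7 + (5 - 3)*0 = -7 + 2*0 = -7 + 0 = -7)
O = -7
(((3 - 7)/(9 - 9/6))*((-1 - 1)*(-1)))*O = (((3 - 7)/(9 - 9/6))*((-1 - 1)*(-1)))*(-7) = ((-4/(9 - 9*1/6))*(-2*(-1)))*(-7) = (-4/(9 - 3/2)*2)*(-7) = (-4/15/2*2)*(-7) = (-4*2/15*2)*(-7) = -8/15*2*(-7) = -16/15*(-7) = 112/15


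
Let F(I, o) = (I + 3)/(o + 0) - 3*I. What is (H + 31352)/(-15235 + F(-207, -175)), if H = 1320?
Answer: -2858800/1278623 ≈ -2.2358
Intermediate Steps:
F(I, o) = -3*I + (3 + I)/o (F(I, o) = (3 + I)/o - 3*I = -3*I + (3 + I)/o)
(H + 31352)/(-15235 + F(-207, -175)) = (1320 + 31352)/(-15235 + (3 - 207 - 3*(-207)*(-175))/(-175)) = 32672/(-15235 - (3 - 207 - 108675)/175) = 32672/(-15235 - 1/175*(-108879)) = 32672/(-15235 + 108879/175) = 32672/(-2557246/175) = 32672*(-175/2557246) = -2858800/1278623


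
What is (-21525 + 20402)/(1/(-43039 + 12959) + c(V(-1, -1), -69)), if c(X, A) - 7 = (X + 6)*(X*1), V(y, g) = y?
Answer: -33779840/60159 ≈ -561.51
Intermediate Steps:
c(X, A) = 7 + X*(6 + X) (c(X, A) = 7 + (X + 6)*(X*1) = 7 + (6 + X)*X = 7 + X*(6 + X))
(-21525 + 20402)/(1/(-43039 + 12959) + c(V(-1, -1), -69)) = (-21525 + 20402)/(1/(-43039 + 12959) + (7 + (-1)² + 6*(-1))) = -1123/(1/(-30080) + (7 + 1 - 6)) = -1123/(-1/30080 + 2) = -1123/60159/30080 = -1123*30080/60159 = -33779840/60159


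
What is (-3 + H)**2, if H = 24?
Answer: 441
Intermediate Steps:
(-3 + H)**2 = (-3 + 24)**2 = 21**2 = 441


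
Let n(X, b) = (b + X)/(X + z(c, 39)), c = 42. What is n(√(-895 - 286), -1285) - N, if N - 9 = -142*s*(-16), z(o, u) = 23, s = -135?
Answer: 87407906/285 + 218*I*√1181/285 ≈ 3.0669e+5 + 26.287*I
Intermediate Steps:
N = -306711 (N = 9 - 142*(-135)*(-16) = 9 + 19170*(-16) = 9 - 306720 = -306711)
n(X, b) = (X + b)/(23 + X) (n(X, b) = (b + X)/(X + 23) = (X + b)/(23 + X))
n(√(-895 - 286), -1285) - N = (√(-895 - 286) - 1285)/(23 + √(-895 - 286)) - 1*(-306711) = (√(-1181) - 1285)/(23 + √(-1181)) + 306711 = (I*√1181 - 1285)/(23 + I*√1181) + 306711 = (-1285 + I*√1181)/(23 + I*√1181) + 306711 = 306711 + (-1285 + I*√1181)/(23 + I*√1181)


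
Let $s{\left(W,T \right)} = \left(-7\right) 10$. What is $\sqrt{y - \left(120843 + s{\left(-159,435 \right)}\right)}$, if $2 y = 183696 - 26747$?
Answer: $\frac{i \sqrt{169194}}{2} \approx 205.67 i$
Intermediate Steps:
$s{\left(W,T \right)} = -70$
$y = \frac{156949}{2}$ ($y = \frac{183696 - 26747}{2} = \frac{1}{2} \cdot 156949 = \frac{156949}{2} \approx 78475.0$)
$\sqrt{y - \left(120843 + s{\left(-159,435 \right)}\right)} = \sqrt{\frac{156949}{2} - 120773} = \sqrt{- \frac{84597}{2}} = \frac{i \sqrt{169194}}{2}$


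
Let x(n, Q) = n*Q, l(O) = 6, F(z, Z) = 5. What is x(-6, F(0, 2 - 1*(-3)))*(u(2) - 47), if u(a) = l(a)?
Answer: 1230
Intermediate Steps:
x(n, Q) = Q*n
u(a) = 6
x(-6, F(0, 2 - 1*(-3)))*(u(2) - 47) = (5*(-6))*(6 - 47) = -30*(-41) = 1230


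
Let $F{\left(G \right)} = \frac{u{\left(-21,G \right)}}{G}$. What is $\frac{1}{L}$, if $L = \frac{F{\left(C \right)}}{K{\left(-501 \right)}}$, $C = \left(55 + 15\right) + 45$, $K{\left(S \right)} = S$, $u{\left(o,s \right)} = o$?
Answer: $\frac{19205}{7} \approx 2743.6$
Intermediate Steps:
$C = 115$ ($C = 70 + 45 = 115$)
$F{\left(G \right)} = - \frac{21}{G}$
$L = \frac{7}{19205}$ ($L = \frac{\left(-21\right) \frac{1}{115}}{-501} = \left(-21\right) \frac{1}{115} \left(- \frac{1}{501}\right) = \left(- \frac{21}{115}\right) \left(- \frac{1}{501}\right) = \frac{7}{19205} \approx 0.00036449$)
$\frac{1}{L} = \frac{1}{\frac{7}{19205}} = \frac{19205}{7}$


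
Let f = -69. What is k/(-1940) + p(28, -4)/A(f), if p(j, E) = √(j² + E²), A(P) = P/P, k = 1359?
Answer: -1359/1940 + 20*√2 ≈ 27.584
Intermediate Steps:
A(P) = 1
p(j, E) = √(E² + j²)
k/(-1940) + p(28, -4)/A(f) = 1359/(-1940) + √((-4)² + 28²)/1 = 1359*(-1/1940) + √(16 + 784)*1 = -1359/1940 + √800*1 = -1359/1940 + (20*√2)*1 = -1359/1940 + 20*√2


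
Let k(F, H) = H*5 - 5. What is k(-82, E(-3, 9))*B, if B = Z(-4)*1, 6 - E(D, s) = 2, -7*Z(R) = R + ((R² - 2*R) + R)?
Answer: -240/7 ≈ -34.286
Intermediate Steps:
Z(R) = -R²/7 (Z(R) = -(R + ((R² - 2*R) + R))/7 = -(R + (R² - R))/7 = -R²/7)
E(D, s) = 4 (E(D, s) = 6 - 1*2 = 6 - 2 = 4)
k(F, H) = -5 + 5*H (k(F, H) = 5*H - 5 = -5 + 5*H)
B = -16/7 (B = -⅐*(-4)²*1 = -⅐*16*1 = -16/7*1 = -16/7 ≈ -2.2857)
k(-82, E(-3, 9))*B = (-5 + 5*4)*(-16/7) = (-5 + 20)*(-16/7) = 15*(-16/7) = -240/7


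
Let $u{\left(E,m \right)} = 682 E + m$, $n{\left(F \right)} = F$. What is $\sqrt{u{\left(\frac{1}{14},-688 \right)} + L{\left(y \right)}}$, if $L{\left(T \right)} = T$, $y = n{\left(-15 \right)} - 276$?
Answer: $\frac{4 i \sqrt{2849}}{7} \approx 30.501 i$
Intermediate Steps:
$y = -291$ ($y = -15 - 276 = -291$)
$u{\left(E,m \right)} = m + 682 E$
$\sqrt{u{\left(\frac{1}{14},-688 \right)} + L{\left(y \right)}} = \sqrt{\left(-688 + \frac{682}{14}\right) - 291} = \sqrt{\left(-688 + 682 \cdot \frac{1}{14}\right) - 291} = \sqrt{\left(-688 + \frac{341}{7}\right) - 291} = \sqrt{- \frac{4475}{7} - 291} = \sqrt{- \frac{6512}{7}} = \frac{4 i \sqrt{2849}}{7}$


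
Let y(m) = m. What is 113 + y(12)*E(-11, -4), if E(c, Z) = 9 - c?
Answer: 353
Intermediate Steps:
113 + y(12)*E(-11, -4) = 113 + 12*(9 - 1*(-11)) = 113 + 12*(9 + 11) = 113 + 12*20 = 113 + 240 = 353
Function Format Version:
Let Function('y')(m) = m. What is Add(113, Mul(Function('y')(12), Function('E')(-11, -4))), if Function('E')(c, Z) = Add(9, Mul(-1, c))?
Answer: 353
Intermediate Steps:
Add(113, Mul(Function('y')(12), Function('E')(-11, -4))) = Add(113, Mul(12, Add(9, Mul(-1, -11)))) = Add(113, Mul(12, Add(9, 11))) = Add(113, Mul(12, 20)) = Add(113, 240) = 353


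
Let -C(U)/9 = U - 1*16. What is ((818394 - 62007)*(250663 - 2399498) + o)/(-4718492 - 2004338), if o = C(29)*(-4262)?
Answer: 1625350360491/6722830 ≈ 2.4177e+5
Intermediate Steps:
C(U) = 144 - 9*U (C(U) = -9*(U - 1*16) = -9*(U - 16) = -9*(-16 + U) = 144 - 9*U)
o = 498654 (o = (144 - 9*29)*(-4262) = (144 - 261)*(-4262) = -117*(-4262) = 498654)
((818394 - 62007)*(250663 - 2399498) + o)/(-4718492 - 2004338) = ((818394 - 62007)*(250663 - 2399498) + 498654)/(-4718492 - 2004338) = (756387*(-2148835) + 498654)/(-6722830) = (-1625350859145 + 498654)*(-1/6722830) = -1625350360491*(-1/6722830) = 1625350360491/6722830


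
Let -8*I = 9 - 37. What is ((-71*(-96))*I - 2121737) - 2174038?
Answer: -4271919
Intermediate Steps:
I = 7/2 (I = -(9 - 37)/8 = -⅛*(-28) = 7/2 ≈ 3.5000)
((-71*(-96))*I - 2121737) - 2174038 = (-71*(-96)*(7/2) - 2121737) - 2174038 = (6816*(7/2) - 2121737) - 2174038 = (23856 - 2121737) - 2174038 = -2097881 - 2174038 = -4271919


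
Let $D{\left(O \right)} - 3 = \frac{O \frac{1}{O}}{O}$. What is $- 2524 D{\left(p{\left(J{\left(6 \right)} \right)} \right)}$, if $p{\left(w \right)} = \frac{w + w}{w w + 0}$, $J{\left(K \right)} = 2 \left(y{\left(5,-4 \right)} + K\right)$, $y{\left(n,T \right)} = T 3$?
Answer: $7572$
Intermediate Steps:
$y{\left(n,T \right)} = 3 T$
$J{\left(K \right)} = -24 + 2 K$ ($J{\left(K \right)} = 2 \left(3 \left(-4\right) + K\right) = 2 \left(-12 + K\right) = -24 + 2 K$)
$p{\left(w \right)} = \frac{2}{w}$ ($p{\left(w \right)} = \frac{2 w}{w^{2} + 0} = \frac{2 w}{w^{2}} = \frac{2}{w}$)
$D{\left(O \right)} = 3 + \frac{1}{O}$ ($D{\left(O \right)} = 3 + \frac{O \frac{1}{O}}{O} = 3 + 1 \frac{1}{O} = 3 + \frac{1}{O}$)
$- 2524 D{\left(p{\left(J{\left(6 \right)} \right)} \right)} = - 2524 \left(3 + \frac{1}{2 \frac{1}{-24 + 2 \cdot 6}}\right) = - 2524 \left(3 + \frac{1}{2 \frac{1}{-24 + 12}}\right) = - 2524 \left(3 + \frac{1}{2 \frac{1}{-12}}\right) = - 2524 \left(3 + \frac{1}{2 \left(- \frac{1}{12}\right)}\right) = - 2524 \left(3 + \frac{1}{- \frac{1}{6}}\right) = - 2524 \left(3 - 6\right) = \left(-2524\right) \left(-3\right) = 7572$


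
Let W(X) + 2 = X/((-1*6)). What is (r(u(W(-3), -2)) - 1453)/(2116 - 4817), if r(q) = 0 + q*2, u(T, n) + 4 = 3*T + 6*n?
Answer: 1494/2701 ≈ 0.55313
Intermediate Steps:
W(X) = -2 - X/6 (W(X) = -2 + X/((-1*6)) = -2 + X/(-6) = -2 + X*(-⅙) = -2 - X/6)
u(T, n) = -4 + 3*T + 6*n (u(T, n) = -4 + (3*T + 6*n) = -4 + 3*T + 6*n)
r(q) = 2*q (r(q) = 0 + 2*q = 2*q)
(r(u(W(-3), -2)) - 1453)/(2116 - 4817) = (2*(-4 + 3*(-2 - ⅙*(-3)) + 6*(-2)) - 1453)/(2116 - 4817) = (2*(-4 + 3*(-2 + ½) - 12) - 1453)/(-2701) = (2*(-4 + 3*(-3/2) - 12) - 1453)*(-1/2701) = (2*(-4 - 9/2 - 12) - 1453)*(-1/2701) = (2*(-41/2) - 1453)*(-1/2701) = (-41 - 1453)*(-1/2701) = -1494*(-1/2701) = 1494/2701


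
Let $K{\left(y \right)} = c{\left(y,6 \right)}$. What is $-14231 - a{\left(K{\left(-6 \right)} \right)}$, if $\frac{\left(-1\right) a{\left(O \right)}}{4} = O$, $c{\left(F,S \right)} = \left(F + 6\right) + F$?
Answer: $-14255$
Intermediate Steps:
$c{\left(F,S \right)} = 6 + 2 F$ ($c{\left(F,S \right)} = \left(6 + F\right) + F = 6 + 2 F$)
$K{\left(y \right)} = 6 + 2 y$
$a{\left(O \right)} = - 4 O$
$-14231 - a{\left(K{\left(-6 \right)} \right)} = -14231 - - 4 \left(6 + 2 \left(-6\right)\right) = -14231 - - 4 \left(6 - 12\right) = -14231 - \left(-4\right) \left(-6\right) = -14231 - 24 = -14255$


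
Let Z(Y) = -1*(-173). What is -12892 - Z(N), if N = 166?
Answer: -13065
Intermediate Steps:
Z(Y) = 173
-12892 - Z(N) = -12892 - 1*173 = -12892 - 173 = -13065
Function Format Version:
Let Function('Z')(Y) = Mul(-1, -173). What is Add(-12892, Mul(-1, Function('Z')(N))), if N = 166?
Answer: -13065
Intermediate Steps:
Function('Z')(Y) = 173
Add(-12892, Mul(-1, Function('Z')(N))) = Add(-12892, Mul(-1, 173)) = Add(-12892, -173) = -13065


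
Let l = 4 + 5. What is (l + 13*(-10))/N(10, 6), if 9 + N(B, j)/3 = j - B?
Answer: 121/39 ≈ 3.1026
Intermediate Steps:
l = 9
N(B, j) = -27 - 3*B + 3*j (N(B, j) = -27 + 3*(j - B) = -27 + (-3*B + 3*j) = -27 - 3*B + 3*j)
(l + 13*(-10))/N(10, 6) = (9 + 13*(-10))/(-27 - 3*10 + 3*6) = (9 - 130)/(-27 - 30 + 18) = -121/(-39) = -121*(-1/39) = 121/39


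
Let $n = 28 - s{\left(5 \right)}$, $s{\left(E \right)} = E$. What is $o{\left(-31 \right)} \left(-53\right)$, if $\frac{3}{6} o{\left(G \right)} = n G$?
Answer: $75578$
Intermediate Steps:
$n = 23$ ($n = 28 - 5 = 23$)
$o{\left(G \right)} = 46 G$ ($o{\left(G \right)} = 2 \cdot 23 G = 46 G$)
$o{\left(-31 \right)} \left(-53\right) = 46 \left(-31\right) \left(-53\right) = \left(-1426\right) \left(-53\right) = 75578$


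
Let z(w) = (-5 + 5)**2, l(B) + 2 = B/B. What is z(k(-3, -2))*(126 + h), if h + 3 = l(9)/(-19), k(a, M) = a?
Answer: 0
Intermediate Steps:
l(B) = -1 (l(B) = -2 + B/B = -2 + 1 = -1)
z(w) = 0 (z(w) = 0**2 = 0)
h = -56/19 (h = -3 - 1/(-19) = -3 - 1*(-1/19) = -3 + 1/19 = -56/19 ≈ -2.9474)
z(k(-3, -2))*(126 + h) = 0*(126 - 56/19) = 0*(2338/19) = 0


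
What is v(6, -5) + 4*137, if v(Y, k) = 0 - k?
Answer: 553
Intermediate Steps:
v(Y, k) = -k
v(6, -5) + 4*137 = -1*(-5) + 4*137 = 5 + 548 = 553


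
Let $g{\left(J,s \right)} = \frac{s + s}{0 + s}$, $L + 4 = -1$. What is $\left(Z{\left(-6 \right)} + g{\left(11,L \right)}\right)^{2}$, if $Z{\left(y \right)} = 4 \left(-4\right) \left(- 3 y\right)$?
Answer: $81796$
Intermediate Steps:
$L = -5$ ($L = -4 - 1 = -5$)
$Z{\left(y \right)} = 48 y$ ($Z{\left(y \right)} = - 16 \left(- 3 y\right) = 48 y$)
$g{\left(J,s \right)} = 2$ ($g{\left(J,s \right)} = \frac{2 s}{s} = 2$)
$\left(Z{\left(-6 \right)} + g{\left(11,L \right)}\right)^{2} = \left(48 \left(-6\right) + 2\right)^{2} = \left(-288 + 2\right)^{2} = \left(-286\right)^{2} = 81796$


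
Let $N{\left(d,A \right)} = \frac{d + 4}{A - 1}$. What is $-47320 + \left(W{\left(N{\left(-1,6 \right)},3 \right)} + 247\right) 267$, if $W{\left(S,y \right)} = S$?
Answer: $\frac{93946}{5} \approx 18789.0$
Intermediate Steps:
$N{\left(d,A \right)} = \frac{4 + d}{-1 + A}$
$-47320 + \left(W{\left(N{\left(-1,6 \right)},3 \right)} + 247\right) 267 = -47320 + \left(\frac{4 - 1}{-1 + 6} + 247\right) 267 = -47320 + \left(\frac{1}{5} \cdot 3 + 247\right) 267 = -47320 + \left(\frac{3}{5} + 247\right) 267 = -47320 + \frac{1238}{5} \cdot 267 = -47320 + \frac{330546}{5} = \frac{93946}{5}$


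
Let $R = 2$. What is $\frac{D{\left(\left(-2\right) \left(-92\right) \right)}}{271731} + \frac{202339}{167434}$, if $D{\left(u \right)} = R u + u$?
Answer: $\frac{18358067459}{15165669418} \approx 1.2105$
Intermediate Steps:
$D{\left(u \right)} = 3 u$ ($D{\left(u \right)} = 2 u + u = 3 u$)
$\frac{D{\left(\left(-2\right) \left(-92\right) \right)}}{271731} + \frac{202339}{167434} = \frac{3 \left(\left(-2\right) \left(-92\right)\right)}{271731} + \frac{202339}{167434} = 3 \cdot 184 \cdot \frac{1}{271731} + 202339 \cdot \frac{1}{167434} = 552 \cdot \frac{1}{271731} + \frac{202339}{167434} = \frac{184}{90577} + \frac{202339}{167434} = \frac{18358067459}{15165669418}$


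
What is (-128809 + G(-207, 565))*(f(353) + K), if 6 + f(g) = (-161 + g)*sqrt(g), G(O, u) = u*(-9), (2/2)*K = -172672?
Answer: 23120548132 - 25707648*sqrt(353) ≈ 2.2638e+10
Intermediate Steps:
K = -172672
G(O, u) = -9*u
f(g) = -6 + sqrt(g)*(-161 + g) (f(g) = -6 + (-161 + g)*sqrt(g) = -6 + sqrt(g)*(-161 + g))
(-128809 + G(-207, 565))*(f(353) + K) = (-128809 - 9*565)*((-6 + 353**(3/2) - 161*sqrt(353)) - 172672) = (-128809 - 5085)*((-6 + 353*sqrt(353) - 161*sqrt(353)) - 172672) = -133894*((-6 + 192*sqrt(353)) - 172672) = -133894*(-172678 + 192*sqrt(353)) = 23120548132 - 25707648*sqrt(353)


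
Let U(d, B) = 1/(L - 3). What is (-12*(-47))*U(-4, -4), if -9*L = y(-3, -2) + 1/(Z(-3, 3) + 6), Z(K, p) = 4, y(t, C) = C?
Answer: -50760/251 ≈ -202.23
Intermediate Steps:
L = 19/90 (L = -(-2 + 1/(4 + 6))/9 = -(-2 + 1/10)/9 = -(-2 + ⅒)/9 = -⅑*(-19/10) = 19/90 ≈ 0.21111)
U(d, B) = -90/251 (U(d, B) = 1/(19/90 - 3) = 1/(-251/90) = -90/251)
(-12*(-47))*U(-4, -4) = -12*(-47)*(-90/251) = 564*(-90/251) = -50760/251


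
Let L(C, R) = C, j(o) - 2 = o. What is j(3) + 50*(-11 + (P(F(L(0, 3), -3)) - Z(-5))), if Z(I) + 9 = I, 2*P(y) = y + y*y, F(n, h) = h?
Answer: 305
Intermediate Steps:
j(o) = 2 + o
P(y) = y/2 + y²/2 (P(y) = (y + y*y)/2 = (y + y²)/2 = y/2 + y²/2)
Z(I) = -9 + I
j(3) + 50*(-11 + (P(F(L(0, 3), -3)) - Z(-5))) = (2 + 3) + 50*(-11 + ((½)*(-3)*(1 - 3) - (-9 - 5))) = 5 + 50*(-11 + ((½)*(-3)*(-2) - 1*(-14))) = 5 + 50*(-11 + (3 + 14)) = 5 + 50*(-11 + 17) = 5 + 50*6 = 5 + 300 = 305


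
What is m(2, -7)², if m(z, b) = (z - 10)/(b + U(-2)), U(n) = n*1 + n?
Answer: 64/121 ≈ 0.52893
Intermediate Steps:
U(n) = 2*n (U(n) = n + n = 2*n)
m(z, b) = (-10 + z)/(-4 + b) (m(z, b) = (z - 10)/(b + 2*(-2)) = (-10 + z)/(b - 4) = (-10 + z)/(-4 + b))
m(2, -7)² = ((-10 + 2)/(-4 - 7))² = (-8/(-11))² = (-1/11*(-8))² = (8/11)² = 64/121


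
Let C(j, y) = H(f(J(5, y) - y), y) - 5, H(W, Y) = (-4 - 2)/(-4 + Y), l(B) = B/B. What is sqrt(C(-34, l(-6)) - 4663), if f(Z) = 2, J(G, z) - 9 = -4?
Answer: I*sqrt(4666) ≈ 68.308*I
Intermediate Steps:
J(G, z) = 5 (J(G, z) = 9 - 4 = 5)
l(B) = 1
H(W, Y) = -6/(-4 + Y)
C(j, y) = -5 - 6/(-4 + y) (C(j, y) = -6/(-4 + y) - 5 = -5 - 6/(-4 + y))
sqrt(C(-34, l(-6)) - 4663) = sqrt((14 - 5*1)/(-4 + 1) - 4663) = sqrt((14 - 5)/(-3) - 4663) = sqrt(-1/3*9 - 4663) = sqrt(-3 - 4663) = sqrt(-4666) = I*sqrt(4666)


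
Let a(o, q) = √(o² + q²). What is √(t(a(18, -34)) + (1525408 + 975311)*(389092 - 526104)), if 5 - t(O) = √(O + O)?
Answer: √(-342628511623 - 2*370^(¼)) ≈ 5.8535e+5*I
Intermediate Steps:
t(O) = 5 - √2*√O (t(O) = 5 - √(O + O) = 5 - √(2*O) = 5 - √2*√O)
√(t(a(18, -34)) + (1525408 + 975311)*(389092 - 526104)) = √((5 - √2*√(√(18² + (-34)²))) + (1525408 + 975311)*(389092 - 526104)) = √((5 - √2*√(√(324 + 1156))) + 2500719*(-137012)) = √((5 - √2*√(√1480)) - 342628511628) = √((5 - √2*√(2*√370)) - 342628511628) = √((5 - √2*2^(¾)*185^(¼)) - 342628511628) = √((5 - 2*370^(¼)) - 342628511628) = √(-342628511623 - 2*370^(¼))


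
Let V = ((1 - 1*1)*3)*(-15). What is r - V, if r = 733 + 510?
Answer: 1243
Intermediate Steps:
r = 1243
V = 0 (V = ((1 - 1)*3)*(-15) = (0*3)*(-15) = 0*(-15) = 0)
r - V = 1243 - 1*0 = 1243 + 0 = 1243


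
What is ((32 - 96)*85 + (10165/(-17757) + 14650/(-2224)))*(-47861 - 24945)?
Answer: 3915449835441395/9872892 ≈ 3.9659e+8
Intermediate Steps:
((32 - 96)*85 + (10165/(-17757) + 14650/(-2224)))*(-47861 - 24945) = (-64*85 + (10165*(-1/17757) + 14650*(-1/2224)))*(-72806) = (-5440 + (-10165/17757 - 7325/1112))*(-72806) = (-5440 - 141373505/19745784)*(-72806) = -107558438465/19745784*(-72806) = 3915449835441395/9872892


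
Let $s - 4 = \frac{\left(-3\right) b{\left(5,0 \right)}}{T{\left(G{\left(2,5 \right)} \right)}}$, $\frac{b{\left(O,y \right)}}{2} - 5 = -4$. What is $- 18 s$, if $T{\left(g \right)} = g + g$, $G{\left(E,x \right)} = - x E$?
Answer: $- \frac{387}{5} \approx -77.4$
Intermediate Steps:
$b{\left(O,y \right)} = 2$ ($b{\left(O,y \right)} = 10 + 2 \left(-4\right) = 10 - 8 = 2$)
$G{\left(E,x \right)} = - E x$
$T{\left(g \right)} = 2 g$
$s = \frac{43}{10}$ ($s = 4 + \frac{\left(-3\right) 2}{2 \left(\left(-1\right) 2 \cdot 5\right)} = 4 - \frac{6}{2 \left(-10\right)} = 4 - \frac{6}{-20} = 4 - - \frac{3}{10} = 4 + \frac{3}{10} = \frac{43}{10} \approx 4.3$)
$- 18 s = \left(-18\right) \frac{43}{10} = - \frac{387}{5}$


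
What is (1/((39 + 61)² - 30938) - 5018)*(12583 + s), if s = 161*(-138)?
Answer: 1012319436975/20938 ≈ 4.8348e+7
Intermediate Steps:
s = -22218
(1/((39 + 61)² - 30938) - 5018)*(12583 + s) = (1/((39 + 61)² - 30938) - 5018)*(12583 - 22218) = (1/(100² - 30938) - 5018)*(-9635) = (1/(10000 - 30938) - 5018)*(-9635) = (1/(-20938) - 5018)*(-9635) = (-1/20938 - 5018)*(-9635) = -105066885/20938*(-9635) = 1012319436975/20938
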